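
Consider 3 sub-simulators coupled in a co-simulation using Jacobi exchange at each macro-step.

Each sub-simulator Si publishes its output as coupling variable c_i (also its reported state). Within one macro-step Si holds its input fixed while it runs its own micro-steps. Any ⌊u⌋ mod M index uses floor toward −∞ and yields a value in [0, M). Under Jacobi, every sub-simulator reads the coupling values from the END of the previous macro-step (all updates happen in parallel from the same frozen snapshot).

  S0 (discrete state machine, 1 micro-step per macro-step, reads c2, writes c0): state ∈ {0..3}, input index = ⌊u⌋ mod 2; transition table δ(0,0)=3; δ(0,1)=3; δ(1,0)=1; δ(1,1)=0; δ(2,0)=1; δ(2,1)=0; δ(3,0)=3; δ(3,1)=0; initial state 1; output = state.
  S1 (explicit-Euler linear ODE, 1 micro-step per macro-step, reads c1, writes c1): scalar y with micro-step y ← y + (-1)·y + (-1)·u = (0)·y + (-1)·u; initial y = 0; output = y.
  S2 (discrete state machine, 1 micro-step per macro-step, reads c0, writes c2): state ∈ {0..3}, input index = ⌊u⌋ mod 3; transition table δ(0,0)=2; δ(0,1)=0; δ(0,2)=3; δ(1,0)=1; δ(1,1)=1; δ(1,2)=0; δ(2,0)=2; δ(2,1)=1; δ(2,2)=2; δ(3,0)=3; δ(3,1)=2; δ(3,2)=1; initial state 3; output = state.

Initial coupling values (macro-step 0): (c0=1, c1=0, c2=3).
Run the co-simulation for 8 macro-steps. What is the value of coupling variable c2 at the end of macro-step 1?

c2 at macro-step 1 = 2

macro 1: S0 reads c2=3 → after 1×micro: 0; S1 reads c1=0 → after 1×micro: 0; S2 reads c0=1 → after 1×micro: 2 ⇒ (c0=0, c1=0, c2=2)
macro 2: S0 reads c2=2 → after 1×micro: 3; S1 reads c1=0 → after 1×micro: 0; S2 reads c0=0 → after 1×micro: 2 ⇒ (c0=3, c1=0, c2=2)
macro 3: S0 reads c2=2 → after 1×micro: 3; S1 reads c1=0 → after 1×micro: 0; S2 reads c0=3 → after 1×micro: 2 ⇒ (c0=3, c1=0, c2=2)
macro 4: S0 reads c2=2 → after 1×micro: 3; S1 reads c1=0 → after 1×micro: 0; S2 reads c0=3 → after 1×micro: 2 ⇒ (c0=3, c1=0, c2=2)
macro 5: S0 reads c2=2 → after 1×micro: 3; S1 reads c1=0 → after 1×micro: 0; S2 reads c0=3 → after 1×micro: 2 ⇒ (c0=3, c1=0, c2=2)
macro 6: S0 reads c2=2 → after 1×micro: 3; S1 reads c1=0 → after 1×micro: 0; S2 reads c0=3 → after 1×micro: 2 ⇒ (c0=3, c1=0, c2=2)
macro 7: S0 reads c2=2 → after 1×micro: 3; S1 reads c1=0 → after 1×micro: 0; S2 reads c0=3 → after 1×micro: 2 ⇒ (c0=3, c1=0, c2=2)
macro 8: S0 reads c2=2 → after 1×micro: 3; S1 reads c1=0 → after 1×micro: 0; S2 reads c0=3 → after 1×micro: 2 ⇒ (c0=3, c1=0, c2=2)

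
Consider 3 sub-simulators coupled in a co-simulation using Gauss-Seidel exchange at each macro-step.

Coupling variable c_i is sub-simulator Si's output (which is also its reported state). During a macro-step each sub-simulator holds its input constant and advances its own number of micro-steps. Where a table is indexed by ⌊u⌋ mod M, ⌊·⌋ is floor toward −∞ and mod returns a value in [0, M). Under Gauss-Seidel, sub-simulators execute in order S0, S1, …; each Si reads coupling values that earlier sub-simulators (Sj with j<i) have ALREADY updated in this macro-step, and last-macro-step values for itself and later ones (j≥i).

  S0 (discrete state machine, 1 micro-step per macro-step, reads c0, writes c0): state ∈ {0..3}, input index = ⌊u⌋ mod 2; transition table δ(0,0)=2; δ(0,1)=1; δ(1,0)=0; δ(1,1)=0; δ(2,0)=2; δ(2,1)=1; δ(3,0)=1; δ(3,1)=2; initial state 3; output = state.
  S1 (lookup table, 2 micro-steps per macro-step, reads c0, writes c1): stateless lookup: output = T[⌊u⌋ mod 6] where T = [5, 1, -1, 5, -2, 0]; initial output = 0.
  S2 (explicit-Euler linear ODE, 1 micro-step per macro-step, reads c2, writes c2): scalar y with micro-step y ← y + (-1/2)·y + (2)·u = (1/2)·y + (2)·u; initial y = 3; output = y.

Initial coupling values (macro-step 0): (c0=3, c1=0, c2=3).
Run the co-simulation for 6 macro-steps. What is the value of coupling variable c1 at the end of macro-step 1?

c1 at macro-step 1 = -1

macro 1: S0 reads c0=3 → after 1×micro: 2; S1 reads c0=2 → after 2×micro: -1; S2 reads c2=3 → after 1×micro: 15/2 ⇒ (c0=2, c1=-1, c2=15/2)
macro 2: S0 reads c0=2 → after 1×micro: 2; S1 reads c0=2 → after 2×micro: -1; S2 reads c2=15/2 → after 1×micro: 75/4 ⇒ (c0=2, c1=-1, c2=75/4)
macro 3: S0 reads c0=2 → after 1×micro: 2; S1 reads c0=2 → after 2×micro: -1; S2 reads c2=75/4 → after 1×micro: 375/8 ⇒ (c0=2, c1=-1, c2=375/8)
macro 4: S0 reads c0=2 → after 1×micro: 2; S1 reads c0=2 → after 2×micro: -1; S2 reads c2=375/8 → after 1×micro: 1875/16 ⇒ (c0=2, c1=-1, c2=1875/16)
macro 5: S0 reads c0=2 → after 1×micro: 2; S1 reads c0=2 → after 2×micro: -1; S2 reads c2=1875/16 → after 1×micro: 9375/32 ⇒ (c0=2, c1=-1, c2=9375/32)
macro 6: S0 reads c0=2 → after 1×micro: 2; S1 reads c0=2 → after 2×micro: -1; S2 reads c2=9375/32 → after 1×micro: 46875/64 ⇒ (c0=2, c1=-1, c2=46875/64)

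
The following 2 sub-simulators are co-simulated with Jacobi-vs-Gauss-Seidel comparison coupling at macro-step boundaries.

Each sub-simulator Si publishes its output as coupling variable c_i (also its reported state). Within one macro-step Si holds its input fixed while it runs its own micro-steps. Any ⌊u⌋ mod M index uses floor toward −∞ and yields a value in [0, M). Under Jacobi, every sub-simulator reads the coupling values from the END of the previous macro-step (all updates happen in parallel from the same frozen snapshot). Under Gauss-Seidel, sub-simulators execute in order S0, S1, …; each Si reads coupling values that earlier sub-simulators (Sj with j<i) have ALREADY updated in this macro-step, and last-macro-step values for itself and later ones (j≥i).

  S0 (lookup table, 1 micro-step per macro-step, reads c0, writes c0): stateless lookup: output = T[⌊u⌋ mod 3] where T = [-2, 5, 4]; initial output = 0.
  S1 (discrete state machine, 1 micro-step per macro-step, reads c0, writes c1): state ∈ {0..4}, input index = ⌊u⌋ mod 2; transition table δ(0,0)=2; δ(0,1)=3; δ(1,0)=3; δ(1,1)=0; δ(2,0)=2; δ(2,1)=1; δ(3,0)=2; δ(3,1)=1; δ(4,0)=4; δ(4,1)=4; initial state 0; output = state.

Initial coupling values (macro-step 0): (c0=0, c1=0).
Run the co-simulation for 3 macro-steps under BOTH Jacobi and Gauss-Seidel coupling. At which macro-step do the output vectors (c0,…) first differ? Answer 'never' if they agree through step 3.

[Jacobi] macro 1: S0 reads c0=0 → after 1×micro: -2; S1 reads c0=0 → after 1×micro: 2 ⇒ (c0=-2, c1=2)
[Jacobi] macro 2: S0 reads c0=-2 → after 1×micro: 5; S1 reads c0=-2 → after 1×micro: 2 ⇒ (c0=5, c1=2)
[Jacobi] macro 3: S0 reads c0=5 → after 1×micro: 4; S1 reads c0=5 → after 1×micro: 1 ⇒ (c0=4, c1=1)
[Gauss-Seidel] macro 1: S0 reads c0=0 → after 1×micro: -2; S1 reads c0=-2 → after 1×micro: 2 ⇒ (c0=-2, c1=2)
[Gauss-Seidel] macro 2: S0 reads c0=-2 → after 1×micro: 5; S1 reads c0=5 → after 1×micro: 1 ⇒ (c0=5, c1=1)
[Gauss-Seidel] macro 3: S0 reads c0=5 → after 1×micro: 4; S1 reads c0=4 → after 1×micro: 3 ⇒ (c0=4, c1=3)

first divergence at macro-step: 2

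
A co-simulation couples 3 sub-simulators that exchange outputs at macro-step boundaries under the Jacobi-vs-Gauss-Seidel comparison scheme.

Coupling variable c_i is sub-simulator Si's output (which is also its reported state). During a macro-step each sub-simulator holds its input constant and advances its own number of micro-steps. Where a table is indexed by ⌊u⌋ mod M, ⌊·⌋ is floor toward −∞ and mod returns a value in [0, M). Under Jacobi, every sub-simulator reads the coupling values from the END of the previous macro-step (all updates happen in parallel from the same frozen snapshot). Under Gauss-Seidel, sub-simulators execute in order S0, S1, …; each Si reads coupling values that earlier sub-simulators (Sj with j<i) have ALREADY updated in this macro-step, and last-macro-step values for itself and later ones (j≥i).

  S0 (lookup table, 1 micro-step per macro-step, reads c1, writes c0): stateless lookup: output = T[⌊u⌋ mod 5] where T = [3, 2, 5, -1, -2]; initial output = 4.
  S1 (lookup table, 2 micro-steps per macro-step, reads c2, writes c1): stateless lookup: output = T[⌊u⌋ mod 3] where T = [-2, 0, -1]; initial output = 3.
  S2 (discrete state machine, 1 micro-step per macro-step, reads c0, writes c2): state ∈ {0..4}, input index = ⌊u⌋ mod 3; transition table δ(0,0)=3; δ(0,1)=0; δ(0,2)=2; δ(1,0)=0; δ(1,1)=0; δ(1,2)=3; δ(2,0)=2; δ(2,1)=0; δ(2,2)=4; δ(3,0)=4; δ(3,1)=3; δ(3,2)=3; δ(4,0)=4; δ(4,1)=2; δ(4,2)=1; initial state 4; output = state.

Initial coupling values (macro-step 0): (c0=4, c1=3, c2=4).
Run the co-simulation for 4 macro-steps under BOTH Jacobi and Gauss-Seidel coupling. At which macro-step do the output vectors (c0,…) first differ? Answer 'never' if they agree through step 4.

[Jacobi] macro 1: S0 reads c1=3 → after 1×micro: -1; S1 reads c2=4 → after 2×micro: 0; S2 reads c0=4 → after 1×micro: 2 ⇒ (c0=-1, c1=0, c2=2)
[Jacobi] macro 2: S0 reads c1=0 → after 1×micro: 3; S1 reads c2=2 → after 2×micro: -1; S2 reads c0=-1 → after 1×micro: 4 ⇒ (c0=3, c1=-1, c2=4)
[Jacobi] macro 3: S0 reads c1=-1 → after 1×micro: -2; S1 reads c2=4 → after 2×micro: 0; S2 reads c0=3 → after 1×micro: 4 ⇒ (c0=-2, c1=0, c2=4)
[Jacobi] macro 4: S0 reads c1=0 → after 1×micro: 3; S1 reads c2=4 → after 2×micro: 0; S2 reads c0=-2 → after 1×micro: 2 ⇒ (c0=3, c1=0, c2=2)
[Gauss-Seidel] macro 1: S0 reads c1=3 → after 1×micro: -1; S1 reads c2=4 → after 2×micro: 0; S2 reads c0=-1 → after 1×micro: 1 ⇒ (c0=-1, c1=0, c2=1)
[Gauss-Seidel] macro 2: S0 reads c1=0 → after 1×micro: 3; S1 reads c2=1 → after 2×micro: 0; S2 reads c0=3 → after 1×micro: 0 ⇒ (c0=3, c1=0, c2=0)
[Gauss-Seidel] macro 3: S0 reads c1=0 → after 1×micro: 3; S1 reads c2=0 → after 2×micro: -2; S2 reads c0=3 → after 1×micro: 3 ⇒ (c0=3, c1=-2, c2=3)
[Gauss-Seidel] macro 4: S0 reads c1=-2 → after 1×micro: -1; S1 reads c2=3 → after 2×micro: -2; S2 reads c0=-1 → after 1×micro: 3 ⇒ (c0=-1, c1=-2, c2=3)

first divergence at macro-step: 1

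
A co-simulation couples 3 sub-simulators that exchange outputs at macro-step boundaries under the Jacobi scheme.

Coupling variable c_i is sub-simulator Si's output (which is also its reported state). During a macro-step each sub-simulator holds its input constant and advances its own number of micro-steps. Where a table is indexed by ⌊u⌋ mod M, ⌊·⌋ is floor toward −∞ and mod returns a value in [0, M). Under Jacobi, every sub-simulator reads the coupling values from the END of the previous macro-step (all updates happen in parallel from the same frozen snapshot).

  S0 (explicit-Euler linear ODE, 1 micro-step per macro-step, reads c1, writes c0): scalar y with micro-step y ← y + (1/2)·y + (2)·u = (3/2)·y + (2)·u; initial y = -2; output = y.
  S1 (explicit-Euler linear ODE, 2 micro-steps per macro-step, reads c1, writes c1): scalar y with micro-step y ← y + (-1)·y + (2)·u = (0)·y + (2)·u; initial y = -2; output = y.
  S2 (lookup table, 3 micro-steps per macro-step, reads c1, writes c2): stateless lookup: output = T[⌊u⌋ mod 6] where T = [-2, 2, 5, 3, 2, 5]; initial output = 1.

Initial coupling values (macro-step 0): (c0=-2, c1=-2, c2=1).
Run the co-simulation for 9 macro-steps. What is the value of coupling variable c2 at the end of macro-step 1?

c2 at macro-step 1 = 2

macro 1: S0 reads c1=-2 → after 1×micro: -7; S1 reads c1=-2 → after 2×micro: -4; S2 reads c1=-2 → after 3×micro: 2 ⇒ (c0=-7, c1=-4, c2=2)
macro 2: S0 reads c1=-4 → after 1×micro: -37/2; S1 reads c1=-4 → after 2×micro: -8; S2 reads c1=-4 → after 3×micro: 5 ⇒ (c0=-37/2, c1=-8, c2=5)
macro 3: S0 reads c1=-8 → after 1×micro: -175/4; S1 reads c1=-8 → after 2×micro: -16; S2 reads c1=-8 → after 3×micro: 2 ⇒ (c0=-175/4, c1=-16, c2=2)
macro 4: S0 reads c1=-16 → after 1×micro: -781/8; S1 reads c1=-16 → after 2×micro: -32; S2 reads c1=-16 → after 3×micro: 5 ⇒ (c0=-781/8, c1=-32, c2=5)
macro 5: S0 reads c1=-32 → after 1×micro: -3367/16; S1 reads c1=-32 → after 2×micro: -64; S2 reads c1=-32 → after 3×micro: 2 ⇒ (c0=-3367/16, c1=-64, c2=2)
macro 6: S0 reads c1=-64 → after 1×micro: -14197/32; S1 reads c1=-64 → after 2×micro: -128; S2 reads c1=-64 → after 3×micro: 5 ⇒ (c0=-14197/32, c1=-128, c2=5)
macro 7: S0 reads c1=-128 → after 1×micro: -58975/64; S1 reads c1=-128 → after 2×micro: -256; S2 reads c1=-128 → after 3×micro: 2 ⇒ (c0=-58975/64, c1=-256, c2=2)
macro 8: S0 reads c1=-256 → after 1×micro: -242461/128; S1 reads c1=-256 → after 2×micro: -512; S2 reads c1=-256 → after 3×micro: 5 ⇒ (c0=-242461/128, c1=-512, c2=5)
macro 9: S0 reads c1=-512 → after 1×micro: -989527/256; S1 reads c1=-512 → after 2×micro: -1024; S2 reads c1=-512 → after 3×micro: 2 ⇒ (c0=-989527/256, c1=-1024, c2=2)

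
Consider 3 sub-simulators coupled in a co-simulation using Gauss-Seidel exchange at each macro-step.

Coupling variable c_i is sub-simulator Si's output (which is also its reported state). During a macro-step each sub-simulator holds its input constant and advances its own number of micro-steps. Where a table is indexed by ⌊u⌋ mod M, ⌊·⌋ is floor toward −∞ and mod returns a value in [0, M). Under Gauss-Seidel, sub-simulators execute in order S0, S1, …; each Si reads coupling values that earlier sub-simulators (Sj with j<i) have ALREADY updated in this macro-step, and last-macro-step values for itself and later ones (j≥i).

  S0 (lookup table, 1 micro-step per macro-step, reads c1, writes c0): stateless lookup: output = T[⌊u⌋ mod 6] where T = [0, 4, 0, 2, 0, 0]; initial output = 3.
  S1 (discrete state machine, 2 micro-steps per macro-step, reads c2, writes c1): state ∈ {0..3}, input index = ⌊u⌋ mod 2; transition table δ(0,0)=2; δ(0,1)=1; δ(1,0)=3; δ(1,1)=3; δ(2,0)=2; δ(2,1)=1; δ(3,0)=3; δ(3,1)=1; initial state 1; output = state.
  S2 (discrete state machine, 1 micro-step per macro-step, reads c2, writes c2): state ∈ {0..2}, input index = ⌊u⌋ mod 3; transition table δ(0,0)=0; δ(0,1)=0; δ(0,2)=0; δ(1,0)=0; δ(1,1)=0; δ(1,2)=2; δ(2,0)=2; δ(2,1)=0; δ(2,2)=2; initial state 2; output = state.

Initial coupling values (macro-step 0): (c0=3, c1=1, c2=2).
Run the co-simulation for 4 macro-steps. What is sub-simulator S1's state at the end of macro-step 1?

S1 state at macro-step 1 = 3

macro 1: S0 reads c1=1 → after 1×micro: 4; S1 reads c2=2 → after 2×micro: 3; S2 reads c2=2 → after 1×micro: 2 ⇒ (c0=4, c1=3, c2=2)
macro 2: S0 reads c1=3 → after 1×micro: 2; S1 reads c2=2 → after 2×micro: 3; S2 reads c2=2 → after 1×micro: 2 ⇒ (c0=2, c1=3, c2=2)
macro 3: S0 reads c1=3 → after 1×micro: 2; S1 reads c2=2 → after 2×micro: 3; S2 reads c2=2 → after 1×micro: 2 ⇒ (c0=2, c1=3, c2=2)
macro 4: S0 reads c1=3 → after 1×micro: 2; S1 reads c2=2 → after 2×micro: 3; S2 reads c2=2 → after 1×micro: 2 ⇒ (c0=2, c1=3, c2=2)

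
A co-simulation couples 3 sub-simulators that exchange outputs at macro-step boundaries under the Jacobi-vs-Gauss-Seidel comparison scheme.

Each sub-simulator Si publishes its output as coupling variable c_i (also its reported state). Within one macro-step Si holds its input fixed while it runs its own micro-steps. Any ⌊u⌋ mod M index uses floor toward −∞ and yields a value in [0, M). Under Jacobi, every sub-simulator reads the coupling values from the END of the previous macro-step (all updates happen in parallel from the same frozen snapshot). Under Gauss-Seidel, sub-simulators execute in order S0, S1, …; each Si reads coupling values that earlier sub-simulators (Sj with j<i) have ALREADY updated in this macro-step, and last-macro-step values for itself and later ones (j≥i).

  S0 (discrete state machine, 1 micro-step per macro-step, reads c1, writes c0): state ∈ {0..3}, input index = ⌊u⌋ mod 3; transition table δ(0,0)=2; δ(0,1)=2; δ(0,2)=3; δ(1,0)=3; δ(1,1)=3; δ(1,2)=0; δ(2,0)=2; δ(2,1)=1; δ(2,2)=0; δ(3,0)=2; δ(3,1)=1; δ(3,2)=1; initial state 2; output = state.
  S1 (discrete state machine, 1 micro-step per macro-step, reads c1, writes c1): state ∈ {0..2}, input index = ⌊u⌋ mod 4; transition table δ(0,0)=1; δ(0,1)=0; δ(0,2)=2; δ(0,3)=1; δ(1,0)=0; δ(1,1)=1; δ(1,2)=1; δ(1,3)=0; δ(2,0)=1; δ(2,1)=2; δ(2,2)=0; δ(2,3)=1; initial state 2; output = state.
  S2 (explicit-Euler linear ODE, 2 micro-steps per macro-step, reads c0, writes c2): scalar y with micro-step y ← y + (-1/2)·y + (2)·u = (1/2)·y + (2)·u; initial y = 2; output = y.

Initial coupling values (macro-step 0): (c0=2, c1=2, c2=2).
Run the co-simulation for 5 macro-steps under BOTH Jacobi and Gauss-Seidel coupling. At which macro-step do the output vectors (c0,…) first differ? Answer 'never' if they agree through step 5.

[Jacobi] macro 1: S0 reads c1=2 → after 1×micro: 0; S1 reads c1=2 → after 1×micro: 0; S2 reads c0=2 → after 2×micro: 13/2 ⇒ (c0=0, c1=0, c2=13/2)
[Jacobi] macro 2: S0 reads c1=0 → after 1×micro: 2; S1 reads c1=0 → after 1×micro: 1; S2 reads c0=0 → after 2×micro: 13/8 ⇒ (c0=2, c1=1, c2=13/8)
[Jacobi] macro 3: S0 reads c1=1 → after 1×micro: 1; S1 reads c1=1 → after 1×micro: 1; S2 reads c0=2 → after 2×micro: 205/32 ⇒ (c0=1, c1=1, c2=205/32)
[Jacobi] macro 4: S0 reads c1=1 → after 1×micro: 3; S1 reads c1=1 → after 1×micro: 1; S2 reads c0=1 → after 2×micro: 589/128 ⇒ (c0=3, c1=1, c2=589/128)
[Jacobi] macro 5: S0 reads c1=1 → after 1×micro: 1; S1 reads c1=1 → after 1×micro: 1; S2 reads c0=3 → after 2×micro: 5197/512 ⇒ (c0=1, c1=1, c2=5197/512)
[Gauss-Seidel] macro 1: S0 reads c1=2 → after 1×micro: 0; S1 reads c1=2 → after 1×micro: 0; S2 reads c0=0 → after 2×micro: 1/2 ⇒ (c0=0, c1=0, c2=1/2)
[Gauss-Seidel] macro 2: S0 reads c1=0 → after 1×micro: 2; S1 reads c1=0 → after 1×micro: 1; S2 reads c0=2 → after 2×micro: 49/8 ⇒ (c0=2, c1=1, c2=49/8)
[Gauss-Seidel] macro 3: S0 reads c1=1 → after 1×micro: 1; S1 reads c1=1 → after 1×micro: 1; S2 reads c0=1 → after 2×micro: 145/32 ⇒ (c0=1, c1=1, c2=145/32)
[Gauss-Seidel] macro 4: S0 reads c1=1 → after 1×micro: 3; S1 reads c1=1 → after 1×micro: 1; S2 reads c0=3 → after 2×micro: 1297/128 ⇒ (c0=3, c1=1, c2=1297/128)
[Gauss-Seidel] macro 5: S0 reads c1=1 → after 1×micro: 1; S1 reads c1=1 → after 1×micro: 1; S2 reads c0=1 → after 2×micro: 2833/512 ⇒ (c0=1, c1=1, c2=2833/512)

first divergence at macro-step: 1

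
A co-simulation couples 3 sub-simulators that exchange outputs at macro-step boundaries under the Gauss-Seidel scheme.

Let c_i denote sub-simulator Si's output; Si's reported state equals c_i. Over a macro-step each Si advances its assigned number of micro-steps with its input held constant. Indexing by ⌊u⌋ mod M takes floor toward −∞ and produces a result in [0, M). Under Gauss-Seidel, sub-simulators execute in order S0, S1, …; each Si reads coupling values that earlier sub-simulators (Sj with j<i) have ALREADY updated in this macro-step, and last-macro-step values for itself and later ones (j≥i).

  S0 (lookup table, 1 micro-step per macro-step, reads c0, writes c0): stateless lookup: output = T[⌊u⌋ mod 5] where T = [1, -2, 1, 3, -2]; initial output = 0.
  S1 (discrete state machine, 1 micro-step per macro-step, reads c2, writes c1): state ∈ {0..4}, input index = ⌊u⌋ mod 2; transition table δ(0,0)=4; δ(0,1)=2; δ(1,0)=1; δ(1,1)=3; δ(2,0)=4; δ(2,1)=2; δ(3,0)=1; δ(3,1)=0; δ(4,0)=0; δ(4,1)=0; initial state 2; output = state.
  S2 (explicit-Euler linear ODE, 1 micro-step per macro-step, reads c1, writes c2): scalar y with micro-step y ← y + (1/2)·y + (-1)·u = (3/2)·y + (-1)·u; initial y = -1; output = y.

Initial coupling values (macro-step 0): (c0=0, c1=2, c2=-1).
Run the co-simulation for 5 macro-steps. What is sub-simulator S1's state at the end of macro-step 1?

macro 1: S0 reads c0=0 → after 1×micro: 1; S1 reads c2=-1 → after 1×micro: 2; S2 reads c1=2 → after 1×micro: -7/2 ⇒ (c0=1, c1=2, c2=-7/2)
macro 2: S0 reads c0=1 → after 1×micro: -2; S1 reads c2=-7/2 → after 1×micro: 4; S2 reads c1=4 → after 1×micro: -37/4 ⇒ (c0=-2, c1=4, c2=-37/4)
macro 3: S0 reads c0=-2 → after 1×micro: 3; S1 reads c2=-37/4 → after 1×micro: 0; S2 reads c1=0 → after 1×micro: -111/8 ⇒ (c0=3, c1=0, c2=-111/8)
macro 4: S0 reads c0=3 → after 1×micro: 3; S1 reads c2=-111/8 → after 1×micro: 4; S2 reads c1=4 → after 1×micro: -397/16 ⇒ (c0=3, c1=4, c2=-397/16)
macro 5: S0 reads c0=3 → after 1×micro: 3; S1 reads c2=-397/16 → after 1×micro: 0; S2 reads c1=0 → after 1×micro: -1191/32 ⇒ (c0=3, c1=0, c2=-1191/32)

S1 state at macro-step 1 = 2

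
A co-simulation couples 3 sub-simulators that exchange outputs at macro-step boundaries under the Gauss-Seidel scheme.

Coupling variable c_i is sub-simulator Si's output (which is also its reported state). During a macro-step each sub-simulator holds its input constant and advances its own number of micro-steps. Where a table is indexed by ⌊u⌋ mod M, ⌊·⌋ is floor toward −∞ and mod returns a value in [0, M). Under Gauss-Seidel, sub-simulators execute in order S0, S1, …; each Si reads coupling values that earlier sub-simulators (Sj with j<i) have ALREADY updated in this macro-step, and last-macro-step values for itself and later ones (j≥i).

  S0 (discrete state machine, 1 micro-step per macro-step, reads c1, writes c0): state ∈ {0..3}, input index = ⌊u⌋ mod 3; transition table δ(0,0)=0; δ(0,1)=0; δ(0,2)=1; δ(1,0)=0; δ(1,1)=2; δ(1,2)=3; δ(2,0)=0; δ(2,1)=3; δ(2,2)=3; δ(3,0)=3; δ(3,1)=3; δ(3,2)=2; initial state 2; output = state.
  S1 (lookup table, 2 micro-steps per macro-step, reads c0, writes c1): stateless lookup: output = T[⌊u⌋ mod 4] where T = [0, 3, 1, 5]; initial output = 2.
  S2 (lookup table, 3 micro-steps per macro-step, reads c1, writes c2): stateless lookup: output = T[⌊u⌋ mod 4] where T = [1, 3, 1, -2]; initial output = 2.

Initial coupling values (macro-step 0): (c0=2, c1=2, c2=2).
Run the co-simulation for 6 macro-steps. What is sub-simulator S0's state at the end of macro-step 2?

macro 1: S0 reads c1=2 → after 1×micro: 3; S1 reads c0=3 → after 2×micro: 5; S2 reads c1=5 → after 3×micro: 3 ⇒ (c0=3, c1=5, c2=3)
macro 2: S0 reads c1=5 → after 1×micro: 2; S1 reads c0=2 → after 2×micro: 1; S2 reads c1=1 → after 3×micro: 3 ⇒ (c0=2, c1=1, c2=3)
macro 3: S0 reads c1=1 → after 1×micro: 3; S1 reads c0=3 → after 2×micro: 5; S2 reads c1=5 → after 3×micro: 3 ⇒ (c0=3, c1=5, c2=3)
macro 4: S0 reads c1=5 → after 1×micro: 2; S1 reads c0=2 → after 2×micro: 1; S2 reads c1=1 → after 3×micro: 3 ⇒ (c0=2, c1=1, c2=3)
macro 5: S0 reads c1=1 → after 1×micro: 3; S1 reads c0=3 → after 2×micro: 5; S2 reads c1=5 → after 3×micro: 3 ⇒ (c0=3, c1=5, c2=3)
macro 6: S0 reads c1=5 → after 1×micro: 2; S1 reads c0=2 → after 2×micro: 1; S2 reads c1=1 → after 3×micro: 3 ⇒ (c0=2, c1=1, c2=3)

S0 state at macro-step 2 = 2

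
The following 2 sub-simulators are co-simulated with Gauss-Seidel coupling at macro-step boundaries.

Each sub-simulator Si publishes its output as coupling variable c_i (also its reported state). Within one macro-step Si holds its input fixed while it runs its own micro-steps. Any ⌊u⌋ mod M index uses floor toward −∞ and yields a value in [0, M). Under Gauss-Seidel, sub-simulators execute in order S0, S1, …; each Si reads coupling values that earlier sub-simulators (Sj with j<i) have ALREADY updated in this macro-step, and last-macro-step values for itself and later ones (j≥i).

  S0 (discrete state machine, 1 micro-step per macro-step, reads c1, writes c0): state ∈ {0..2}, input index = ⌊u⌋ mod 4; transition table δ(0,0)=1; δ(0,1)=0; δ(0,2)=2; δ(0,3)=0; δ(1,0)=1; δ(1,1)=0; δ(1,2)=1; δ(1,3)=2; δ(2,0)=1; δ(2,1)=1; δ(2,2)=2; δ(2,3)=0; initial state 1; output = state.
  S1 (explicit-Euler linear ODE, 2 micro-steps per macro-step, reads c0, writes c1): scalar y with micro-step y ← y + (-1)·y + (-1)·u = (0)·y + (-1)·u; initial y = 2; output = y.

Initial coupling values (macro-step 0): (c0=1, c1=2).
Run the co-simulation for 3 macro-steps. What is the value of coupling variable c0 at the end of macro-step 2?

c0 at macro-step 2 = 2

macro 1: S0 reads c1=2 → after 1×micro: 1; S1 reads c0=1 → after 2×micro: -1 ⇒ (c0=1, c1=-1)
macro 2: S0 reads c1=-1 → after 1×micro: 2; S1 reads c0=2 → after 2×micro: -2 ⇒ (c0=2, c1=-2)
macro 3: S0 reads c1=-2 → after 1×micro: 2; S1 reads c0=2 → after 2×micro: -2 ⇒ (c0=2, c1=-2)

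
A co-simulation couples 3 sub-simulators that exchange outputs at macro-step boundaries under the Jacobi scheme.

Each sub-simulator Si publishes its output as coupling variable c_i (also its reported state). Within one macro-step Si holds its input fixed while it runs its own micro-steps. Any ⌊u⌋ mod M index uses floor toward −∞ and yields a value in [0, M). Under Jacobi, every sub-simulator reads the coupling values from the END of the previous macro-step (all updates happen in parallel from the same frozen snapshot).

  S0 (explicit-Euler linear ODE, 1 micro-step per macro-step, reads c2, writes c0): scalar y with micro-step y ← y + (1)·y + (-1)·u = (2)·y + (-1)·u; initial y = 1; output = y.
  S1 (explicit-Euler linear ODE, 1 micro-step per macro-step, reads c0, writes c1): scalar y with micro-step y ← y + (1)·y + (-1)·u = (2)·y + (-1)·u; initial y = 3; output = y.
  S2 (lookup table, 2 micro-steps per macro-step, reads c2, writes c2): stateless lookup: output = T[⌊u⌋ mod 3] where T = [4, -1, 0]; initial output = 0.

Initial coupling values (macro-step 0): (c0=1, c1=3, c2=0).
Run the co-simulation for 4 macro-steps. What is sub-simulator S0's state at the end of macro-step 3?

S0 state at macro-step 3 = 1

macro 1: S0 reads c2=0 → after 1×micro: 2; S1 reads c0=1 → after 1×micro: 5; S2 reads c2=0 → after 2×micro: 4 ⇒ (c0=2, c1=5, c2=4)
macro 2: S0 reads c2=4 → after 1×micro: 0; S1 reads c0=2 → after 1×micro: 8; S2 reads c2=4 → after 2×micro: -1 ⇒ (c0=0, c1=8, c2=-1)
macro 3: S0 reads c2=-1 → after 1×micro: 1; S1 reads c0=0 → after 1×micro: 16; S2 reads c2=-1 → after 2×micro: 0 ⇒ (c0=1, c1=16, c2=0)
macro 4: S0 reads c2=0 → after 1×micro: 2; S1 reads c0=1 → after 1×micro: 31; S2 reads c2=0 → after 2×micro: 4 ⇒ (c0=2, c1=31, c2=4)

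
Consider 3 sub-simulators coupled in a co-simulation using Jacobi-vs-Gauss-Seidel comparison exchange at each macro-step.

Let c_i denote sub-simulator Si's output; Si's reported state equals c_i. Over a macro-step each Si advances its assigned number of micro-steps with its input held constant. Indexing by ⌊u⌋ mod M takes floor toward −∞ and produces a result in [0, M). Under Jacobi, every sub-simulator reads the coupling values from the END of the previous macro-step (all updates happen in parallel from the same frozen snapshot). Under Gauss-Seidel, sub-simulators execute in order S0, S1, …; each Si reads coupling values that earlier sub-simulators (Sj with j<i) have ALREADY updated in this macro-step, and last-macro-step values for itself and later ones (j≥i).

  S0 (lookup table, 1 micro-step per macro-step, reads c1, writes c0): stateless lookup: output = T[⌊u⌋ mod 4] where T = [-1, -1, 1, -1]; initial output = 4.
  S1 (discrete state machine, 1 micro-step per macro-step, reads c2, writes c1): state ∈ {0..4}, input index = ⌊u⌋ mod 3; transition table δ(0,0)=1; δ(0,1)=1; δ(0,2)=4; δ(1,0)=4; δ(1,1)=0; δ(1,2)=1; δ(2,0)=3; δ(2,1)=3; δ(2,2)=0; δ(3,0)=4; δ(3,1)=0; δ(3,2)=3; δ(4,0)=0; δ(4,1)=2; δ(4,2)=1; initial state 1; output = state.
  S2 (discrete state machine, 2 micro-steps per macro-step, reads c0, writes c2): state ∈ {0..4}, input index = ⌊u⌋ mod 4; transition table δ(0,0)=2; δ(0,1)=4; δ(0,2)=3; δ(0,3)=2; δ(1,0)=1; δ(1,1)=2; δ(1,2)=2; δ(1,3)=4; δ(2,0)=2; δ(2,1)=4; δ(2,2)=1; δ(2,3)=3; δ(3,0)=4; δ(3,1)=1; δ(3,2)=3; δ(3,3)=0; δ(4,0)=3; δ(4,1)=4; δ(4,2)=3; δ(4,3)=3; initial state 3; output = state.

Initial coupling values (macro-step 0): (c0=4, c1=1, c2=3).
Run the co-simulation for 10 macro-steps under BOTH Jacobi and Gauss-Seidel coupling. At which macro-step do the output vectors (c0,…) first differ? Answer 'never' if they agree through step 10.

[Jacobi] macro 1: S0 reads c1=1 → after 1×micro: -1; S1 reads c2=3 → after 1×micro: 4; S2 reads c0=4 → after 2×micro: 3 ⇒ (c0=-1, c1=4, c2=3)
[Jacobi] macro 2: S0 reads c1=4 → after 1×micro: -1; S1 reads c2=3 → after 1×micro: 0; S2 reads c0=-1 → after 2×micro: 2 ⇒ (c0=-1, c1=0, c2=2)
[Jacobi] macro 3: S0 reads c1=0 → after 1×micro: -1; S1 reads c2=2 → after 1×micro: 4; S2 reads c0=-1 → after 2×micro: 0 ⇒ (c0=-1, c1=4, c2=0)
[Jacobi] macro 4: S0 reads c1=4 → after 1×micro: -1; S1 reads c2=0 → after 1×micro: 0; S2 reads c0=-1 → after 2×micro: 3 ⇒ (c0=-1, c1=0, c2=3)
[Jacobi] macro 5: S0 reads c1=0 → after 1×micro: -1; S1 reads c2=3 → after 1×micro: 1; S2 reads c0=-1 → after 2×micro: 2 ⇒ (c0=-1, c1=1, c2=2)
[Jacobi] macro 6: S0 reads c1=1 → after 1×micro: -1; S1 reads c2=2 → after 1×micro: 1; S2 reads c0=-1 → after 2×micro: 0 ⇒ (c0=-1, c1=1, c2=0)
[Jacobi] macro 7: S0 reads c1=1 → after 1×micro: -1; S1 reads c2=0 → after 1×micro: 4; S2 reads c0=-1 → after 2×micro: 3 ⇒ (c0=-1, c1=4, c2=3)
[Jacobi] macro 8: S0 reads c1=4 → after 1×micro: -1; S1 reads c2=3 → after 1×micro: 0; S2 reads c0=-1 → after 2×micro: 2 ⇒ (c0=-1, c1=0, c2=2)
[Jacobi] macro 9: S0 reads c1=0 → after 1×micro: -1; S1 reads c2=2 → after 1×micro: 4; S2 reads c0=-1 → after 2×micro: 0 ⇒ (c0=-1, c1=4, c2=0)
[Jacobi] macro 10: S0 reads c1=4 → after 1×micro: -1; S1 reads c2=0 → after 1×micro: 0; S2 reads c0=-1 → after 2×micro: 3 ⇒ (c0=-1, c1=0, c2=3)
[Gauss-Seidel] macro 1: S0 reads c1=1 → after 1×micro: -1; S1 reads c2=3 → after 1×micro: 4; S2 reads c0=-1 → after 2×micro: 2 ⇒ (c0=-1, c1=4, c2=2)
[Gauss-Seidel] macro 2: S0 reads c1=4 → after 1×micro: -1; S1 reads c2=2 → after 1×micro: 1; S2 reads c0=-1 → after 2×micro: 0 ⇒ (c0=-1, c1=1, c2=0)
[Gauss-Seidel] macro 3: S0 reads c1=1 → after 1×micro: -1; S1 reads c2=0 → after 1×micro: 4; S2 reads c0=-1 → after 2×micro: 3 ⇒ (c0=-1, c1=4, c2=3)
[Gauss-Seidel] macro 4: S0 reads c1=4 → after 1×micro: -1; S1 reads c2=3 → after 1×micro: 0; S2 reads c0=-1 → after 2×micro: 2 ⇒ (c0=-1, c1=0, c2=2)
[Gauss-Seidel] macro 5: S0 reads c1=0 → after 1×micro: -1; S1 reads c2=2 → after 1×micro: 4; S2 reads c0=-1 → after 2×micro: 0 ⇒ (c0=-1, c1=4, c2=0)
[Gauss-Seidel] macro 6: S0 reads c1=4 → after 1×micro: -1; S1 reads c2=0 → after 1×micro: 0; S2 reads c0=-1 → after 2×micro: 3 ⇒ (c0=-1, c1=0, c2=3)
[Gauss-Seidel] macro 7: S0 reads c1=0 → after 1×micro: -1; S1 reads c2=3 → after 1×micro: 1; S2 reads c0=-1 → after 2×micro: 2 ⇒ (c0=-1, c1=1, c2=2)
[Gauss-Seidel] macro 8: S0 reads c1=1 → after 1×micro: -1; S1 reads c2=2 → after 1×micro: 1; S2 reads c0=-1 → after 2×micro: 0 ⇒ (c0=-1, c1=1, c2=0)
[Gauss-Seidel] macro 9: S0 reads c1=1 → after 1×micro: -1; S1 reads c2=0 → after 1×micro: 4; S2 reads c0=-1 → after 2×micro: 3 ⇒ (c0=-1, c1=4, c2=3)
[Gauss-Seidel] macro 10: S0 reads c1=4 → after 1×micro: -1; S1 reads c2=3 → after 1×micro: 0; S2 reads c0=-1 → after 2×micro: 2 ⇒ (c0=-1, c1=0, c2=2)

first divergence at macro-step: 1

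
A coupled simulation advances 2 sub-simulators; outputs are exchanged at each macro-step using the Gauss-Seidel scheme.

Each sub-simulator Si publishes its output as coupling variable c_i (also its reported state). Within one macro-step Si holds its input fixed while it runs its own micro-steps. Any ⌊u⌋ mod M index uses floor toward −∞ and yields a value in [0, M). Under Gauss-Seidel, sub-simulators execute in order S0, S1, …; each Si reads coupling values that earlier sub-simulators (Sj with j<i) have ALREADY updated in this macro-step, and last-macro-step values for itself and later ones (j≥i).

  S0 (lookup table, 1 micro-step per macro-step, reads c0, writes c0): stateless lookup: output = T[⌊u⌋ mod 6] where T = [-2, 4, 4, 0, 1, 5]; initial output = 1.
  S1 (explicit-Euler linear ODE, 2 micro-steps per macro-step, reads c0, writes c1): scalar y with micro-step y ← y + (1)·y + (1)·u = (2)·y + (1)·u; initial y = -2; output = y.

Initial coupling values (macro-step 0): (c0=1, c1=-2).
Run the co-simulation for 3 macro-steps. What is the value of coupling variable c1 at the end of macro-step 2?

macro 1: S0 reads c0=1 → after 1×micro: 4; S1 reads c0=4 → after 2×micro: 4 ⇒ (c0=4, c1=4)
macro 2: S0 reads c0=4 → after 1×micro: 1; S1 reads c0=1 → after 2×micro: 19 ⇒ (c0=1, c1=19)
macro 3: S0 reads c0=1 → after 1×micro: 4; S1 reads c0=4 → after 2×micro: 88 ⇒ (c0=4, c1=88)

c1 at macro-step 2 = 19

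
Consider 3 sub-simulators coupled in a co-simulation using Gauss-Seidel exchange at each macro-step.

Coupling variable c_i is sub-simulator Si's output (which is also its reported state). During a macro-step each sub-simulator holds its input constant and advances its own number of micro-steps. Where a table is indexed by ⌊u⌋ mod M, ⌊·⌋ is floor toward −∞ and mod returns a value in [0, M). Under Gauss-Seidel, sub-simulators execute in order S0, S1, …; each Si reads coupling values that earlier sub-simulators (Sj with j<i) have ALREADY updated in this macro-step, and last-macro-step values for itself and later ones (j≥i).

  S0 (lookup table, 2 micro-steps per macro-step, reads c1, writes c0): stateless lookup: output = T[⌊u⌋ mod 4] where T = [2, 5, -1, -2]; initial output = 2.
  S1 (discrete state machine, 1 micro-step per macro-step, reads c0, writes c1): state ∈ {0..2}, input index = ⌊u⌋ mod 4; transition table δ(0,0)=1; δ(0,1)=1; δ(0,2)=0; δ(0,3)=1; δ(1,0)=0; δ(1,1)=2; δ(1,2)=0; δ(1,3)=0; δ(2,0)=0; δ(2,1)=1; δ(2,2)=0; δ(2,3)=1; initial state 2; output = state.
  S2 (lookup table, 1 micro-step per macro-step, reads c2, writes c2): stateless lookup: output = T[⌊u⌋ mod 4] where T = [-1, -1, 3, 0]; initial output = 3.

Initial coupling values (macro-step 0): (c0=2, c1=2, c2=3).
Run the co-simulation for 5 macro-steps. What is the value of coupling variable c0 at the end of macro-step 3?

macro 1: S0 reads c1=2 → after 2×micro: -1; S1 reads c0=-1 → after 1×micro: 1; S2 reads c2=3 → after 1×micro: 0 ⇒ (c0=-1, c1=1, c2=0)
macro 2: S0 reads c1=1 → after 2×micro: 5; S1 reads c0=5 → after 1×micro: 2; S2 reads c2=0 → after 1×micro: -1 ⇒ (c0=5, c1=2, c2=-1)
macro 3: S0 reads c1=2 → after 2×micro: -1; S1 reads c0=-1 → after 1×micro: 1; S2 reads c2=-1 → after 1×micro: 0 ⇒ (c0=-1, c1=1, c2=0)
macro 4: S0 reads c1=1 → after 2×micro: 5; S1 reads c0=5 → after 1×micro: 2; S2 reads c2=0 → after 1×micro: -1 ⇒ (c0=5, c1=2, c2=-1)
macro 5: S0 reads c1=2 → after 2×micro: -1; S1 reads c0=-1 → after 1×micro: 1; S2 reads c2=-1 → after 1×micro: 0 ⇒ (c0=-1, c1=1, c2=0)

c0 at macro-step 3 = -1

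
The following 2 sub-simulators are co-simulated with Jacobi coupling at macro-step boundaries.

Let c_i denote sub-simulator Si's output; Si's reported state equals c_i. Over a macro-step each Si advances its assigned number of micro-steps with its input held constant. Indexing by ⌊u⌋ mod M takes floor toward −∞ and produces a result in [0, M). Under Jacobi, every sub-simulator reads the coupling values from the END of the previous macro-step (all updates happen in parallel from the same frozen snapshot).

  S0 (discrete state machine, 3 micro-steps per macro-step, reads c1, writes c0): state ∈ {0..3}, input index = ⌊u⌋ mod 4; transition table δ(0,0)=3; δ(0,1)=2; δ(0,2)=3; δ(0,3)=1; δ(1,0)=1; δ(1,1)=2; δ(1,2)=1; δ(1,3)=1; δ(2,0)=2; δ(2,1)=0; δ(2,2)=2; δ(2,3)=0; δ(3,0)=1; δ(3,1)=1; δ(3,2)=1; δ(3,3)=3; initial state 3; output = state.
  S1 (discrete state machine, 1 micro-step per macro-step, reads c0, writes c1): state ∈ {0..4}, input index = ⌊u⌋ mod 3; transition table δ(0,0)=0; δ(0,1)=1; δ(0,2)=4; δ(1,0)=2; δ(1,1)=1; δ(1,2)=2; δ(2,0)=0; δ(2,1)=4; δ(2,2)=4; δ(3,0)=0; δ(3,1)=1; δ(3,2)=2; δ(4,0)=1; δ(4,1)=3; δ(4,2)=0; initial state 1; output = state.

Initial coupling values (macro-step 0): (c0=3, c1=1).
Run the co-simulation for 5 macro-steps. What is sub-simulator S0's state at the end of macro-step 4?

macro 1: S0 reads c1=1 → after 3×micro: 0; S1 reads c0=3 → after 1×micro: 2 ⇒ (c0=0, c1=2)
macro 2: S0 reads c1=2 → after 3×micro: 1; S1 reads c0=0 → after 1×micro: 0 ⇒ (c0=1, c1=0)
macro 3: S0 reads c1=0 → after 3×micro: 1; S1 reads c0=1 → after 1×micro: 1 ⇒ (c0=1, c1=1)
macro 4: S0 reads c1=1 → after 3×micro: 2; S1 reads c0=1 → after 1×micro: 1 ⇒ (c0=2, c1=1)
macro 5: S0 reads c1=1 → after 3×micro: 0; S1 reads c0=2 → after 1×micro: 2 ⇒ (c0=0, c1=2)

S0 state at macro-step 4 = 2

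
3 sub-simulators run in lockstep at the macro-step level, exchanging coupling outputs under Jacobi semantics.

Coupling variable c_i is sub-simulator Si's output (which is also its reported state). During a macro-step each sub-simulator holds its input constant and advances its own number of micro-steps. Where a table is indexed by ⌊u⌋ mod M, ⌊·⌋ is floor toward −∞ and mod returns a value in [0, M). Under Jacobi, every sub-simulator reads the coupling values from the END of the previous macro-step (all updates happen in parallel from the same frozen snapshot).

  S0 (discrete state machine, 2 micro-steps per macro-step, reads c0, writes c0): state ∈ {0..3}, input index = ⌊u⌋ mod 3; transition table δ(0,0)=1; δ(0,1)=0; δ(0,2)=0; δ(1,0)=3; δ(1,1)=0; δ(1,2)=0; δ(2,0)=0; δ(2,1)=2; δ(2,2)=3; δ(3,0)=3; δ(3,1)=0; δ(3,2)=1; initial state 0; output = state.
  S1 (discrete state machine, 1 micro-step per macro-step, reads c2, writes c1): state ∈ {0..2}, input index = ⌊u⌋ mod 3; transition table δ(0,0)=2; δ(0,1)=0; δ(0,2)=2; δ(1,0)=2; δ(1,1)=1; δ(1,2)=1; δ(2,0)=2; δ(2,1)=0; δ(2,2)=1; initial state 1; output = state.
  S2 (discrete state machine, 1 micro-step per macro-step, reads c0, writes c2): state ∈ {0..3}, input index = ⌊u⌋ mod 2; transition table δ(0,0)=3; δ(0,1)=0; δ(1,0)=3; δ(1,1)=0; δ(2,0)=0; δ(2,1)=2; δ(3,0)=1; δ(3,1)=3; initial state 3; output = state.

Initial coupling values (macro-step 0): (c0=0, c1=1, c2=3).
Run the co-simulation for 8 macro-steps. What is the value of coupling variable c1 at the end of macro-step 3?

macro 1: S0 reads c0=0 → after 2×micro: 3; S1 reads c2=3 → after 1×micro: 2; S2 reads c0=0 → after 1×micro: 1 ⇒ (c0=3, c1=2, c2=1)
macro 2: S0 reads c0=3 → after 2×micro: 3; S1 reads c2=1 → after 1×micro: 0; S2 reads c0=3 → after 1×micro: 0 ⇒ (c0=3, c1=0, c2=0)
macro 3: S0 reads c0=3 → after 2×micro: 3; S1 reads c2=0 → after 1×micro: 2; S2 reads c0=3 → after 1×micro: 0 ⇒ (c0=3, c1=2, c2=0)
macro 4: S0 reads c0=3 → after 2×micro: 3; S1 reads c2=0 → after 1×micro: 2; S2 reads c0=3 → after 1×micro: 0 ⇒ (c0=3, c1=2, c2=0)
macro 5: S0 reads c0=3 → after 2×micro: 3; S1 reads c2=0 → after 1×micro: 2; S2 reads c0=3 → after 1×micro: 0 ⇒ (c0=3, c1=2, c2=0)
macro 6: S0 reads c0=3 → after 2×micro: 3; S1 reads c2=0 → after 1×micro: 2; S2 reads c0=3 → after 1×micro: 0 ⇒ (c0=3, c1=2, c2=0)
macro 7: S0 reads c0=3 → after 2×micro: 3; S1 reads c2=0 → after 1×micro: 2; S2 reads c0=3 → after 1×micro: 0 ⇒ (c0=3, c1=2, c2=0)
macro 8: S0 reads c0=3 → after 2×micro: 3; S1 reads c2=0 → after 1×micro: 2; S2 reads c0=3 → after 1×micro: 0 ⇒ (c0=3, c1=2, c2=0)

c1 at macro-step 3 = 2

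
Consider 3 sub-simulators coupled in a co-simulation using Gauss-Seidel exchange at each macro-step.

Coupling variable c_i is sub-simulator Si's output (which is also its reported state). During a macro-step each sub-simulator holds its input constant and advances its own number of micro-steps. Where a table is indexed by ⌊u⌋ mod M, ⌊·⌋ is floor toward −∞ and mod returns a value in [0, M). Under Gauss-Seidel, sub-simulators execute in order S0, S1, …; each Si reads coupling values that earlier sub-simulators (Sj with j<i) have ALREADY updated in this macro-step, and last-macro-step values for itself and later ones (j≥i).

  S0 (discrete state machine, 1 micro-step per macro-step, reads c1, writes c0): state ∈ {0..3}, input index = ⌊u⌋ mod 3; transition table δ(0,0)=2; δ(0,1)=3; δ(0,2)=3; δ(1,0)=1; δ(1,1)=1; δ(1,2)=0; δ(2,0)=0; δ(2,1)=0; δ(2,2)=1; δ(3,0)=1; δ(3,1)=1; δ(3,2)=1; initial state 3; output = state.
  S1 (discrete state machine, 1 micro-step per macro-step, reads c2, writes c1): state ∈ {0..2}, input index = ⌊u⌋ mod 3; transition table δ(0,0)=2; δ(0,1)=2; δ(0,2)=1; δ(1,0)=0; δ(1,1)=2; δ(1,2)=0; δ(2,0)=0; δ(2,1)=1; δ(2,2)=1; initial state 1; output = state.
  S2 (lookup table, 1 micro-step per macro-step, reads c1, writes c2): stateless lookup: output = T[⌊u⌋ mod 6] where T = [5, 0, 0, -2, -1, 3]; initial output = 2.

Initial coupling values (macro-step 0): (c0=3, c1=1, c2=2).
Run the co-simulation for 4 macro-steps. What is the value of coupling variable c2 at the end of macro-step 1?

macro 1: S0 reads c1=1 → after 1×micro: 1; S1 reads c2=2 → after 1×micro: 0; S2 reads c1=0 → after 1×micro: 5 ⇒ (c0=1, c1=0, c2=5)
macro 2: S0 reads c1=0 → after 1×micro: 1; S1 reads c2=5 → after 1×micro: 1; S2 reads c1=1 → after 1×micro: 0 ⇒ (c0=1, c1=1, c2=0)
macro 3: S0 reads c1=1 → after 1×micro: 1; S1 reads c2=0 → after 1×micro: 0; S2 reads c1=0 → after 1×micro: 5 ⇒ (c0=1, c1=0, c2=5)
macro 4: S0 reads c1=0 → after 1×micro: 1; S1 reads c2=5 → after 1×micro: 1; S2 reads c1=1 → after 1×micro: 0 ⇒ (c0=1, c1=1, c2=0)

c2 at macro-step 1 = 5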